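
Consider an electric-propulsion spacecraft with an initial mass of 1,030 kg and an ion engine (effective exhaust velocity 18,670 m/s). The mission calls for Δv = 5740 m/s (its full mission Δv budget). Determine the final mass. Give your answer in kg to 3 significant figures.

final mass ≈ 757 kg

Using Δv = v_e ln(m₀/m_f): m₀/m_f = exp(Δv / v_e) = exp(5740 / 18670.0) = exp(0.3074) = 1.3599.
m_f = m₀ / 1.3599 = 1,030 / 1.3599 = 757.409 kg.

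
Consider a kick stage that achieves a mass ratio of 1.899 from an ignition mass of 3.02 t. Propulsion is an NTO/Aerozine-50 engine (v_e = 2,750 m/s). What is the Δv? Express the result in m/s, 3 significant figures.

By the Tsiolkovsky rocket equation, Δv = v_e · ln(1.899) = 2750.0 × 0.6413 ≈ 1763.7 m/s.

Δv ≈ 1760 m/s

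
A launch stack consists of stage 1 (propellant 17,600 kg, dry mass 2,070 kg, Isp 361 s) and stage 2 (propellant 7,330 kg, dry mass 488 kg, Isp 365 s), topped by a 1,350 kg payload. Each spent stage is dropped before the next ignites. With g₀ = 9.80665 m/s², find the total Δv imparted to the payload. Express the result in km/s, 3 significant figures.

Δv ≈ 9.09 km/s

Ignition mass of stage 1 = 17,600+2,070 + 7,330+488 + 1,350 = 28,838 kg.
Stage 1: m₀ = 28,838 kg, m_f = 28,838 − 17,600 = 11,238 kg; Δv = 361×9.80665×ln(2.566) = 3540.2×0.9424 ≈ 3336 m/s.
Stage 2: m₀ = 9,168 kg, m_f = 9,168 − 7,330 = 1,838 kg; Δv = 365×9.80665×ln(4.988) = 3579.4×1.6070 ≈ 5752 m/s.
Total Δv = 3336 + 5752 = 9088 m/s.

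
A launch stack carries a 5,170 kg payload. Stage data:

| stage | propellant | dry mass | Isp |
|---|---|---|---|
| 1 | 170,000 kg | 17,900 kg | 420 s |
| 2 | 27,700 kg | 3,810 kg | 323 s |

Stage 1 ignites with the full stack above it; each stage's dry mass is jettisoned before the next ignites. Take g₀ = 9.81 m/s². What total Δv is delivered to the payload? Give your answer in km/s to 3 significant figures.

Ignition mass of stage 1 = 170,000+17,900 + 27,700+3,810 + 5,170 = 224,580 kg.
Stage 1: m₀ = 224,580 kg, m_f = 224,580 − 170,000 = 54,580 kg; Δv = 420×9.81×ln(4.115) = 4120.2×1.4146 ≈ 5828 m/s.
Stage 2: m₀ = 36,680 kg, m_f = 36,680 − 27,700 = 8,980 kg; Δv = 323×9.81×ln(4.085) = 3168.6×1.4072 ≈ 4459 m/s.
Total Δv = 5828 + 4459 = 10287 m/s.

Δv ≈ 10.3 km/s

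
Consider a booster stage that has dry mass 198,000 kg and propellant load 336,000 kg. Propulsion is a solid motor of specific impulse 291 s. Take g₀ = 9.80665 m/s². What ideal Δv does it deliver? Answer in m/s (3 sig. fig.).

v_e = Isp · g₀ = 291 × 9.80665 = 2853.7 m/s.
m₀ = m_dry + m_prop = 198,000 + 336,000 = 534,000 kg.
Using Δv = v_e ln(m₀/m_f): Δv = v_e · ln(m₀/m_f) = 2853.7 × ln(2.697) = 2853.7 × 0.9921 ≈ 2831.3 m/s.

Δv ≈ 2830 m/s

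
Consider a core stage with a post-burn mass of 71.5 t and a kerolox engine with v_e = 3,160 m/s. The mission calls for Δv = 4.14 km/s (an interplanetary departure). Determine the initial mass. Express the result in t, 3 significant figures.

Using Δv = v_e ln(m₀/m_f): m₀/m_f = exp(Δv / v_e) = exp(4140 / 3160.0) = exp(1.3101) = 3.7066.
m₀ = m_f × 3.7066 = 71.5 × 3.7066 = 265.022 t.

initial mass ≈ 265 t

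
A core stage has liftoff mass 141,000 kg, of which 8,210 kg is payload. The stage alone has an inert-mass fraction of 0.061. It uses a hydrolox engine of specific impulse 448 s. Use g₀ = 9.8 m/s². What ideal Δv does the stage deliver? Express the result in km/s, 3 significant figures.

Δv ≈ 9.47 km/s

Stage wet mass = m₀ − payload = 141,000 − 8,210 = 132,790 kg.
Stage dry mass = ε × stage wet mass = 0.061 × 132,790 = 8,100.19 kg.
Burnout mass m_f = stage dry + payload = 8,100.19 + 8,210 = 16,310.19 kg.
v_e = Isp · g₀ = 448 × 9.8 = 4390.4 m/s.
Δv = v_e · ln(141,000/16,310.19) = 4390.4 × ln(8.645) = 4390.4 × 2.1570 ≈ 9470 m/s.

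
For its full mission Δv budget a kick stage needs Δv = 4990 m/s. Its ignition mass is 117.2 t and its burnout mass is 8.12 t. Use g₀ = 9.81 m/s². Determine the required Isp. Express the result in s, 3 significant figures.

ln(m₀/m_f) = ln(117200/8120) = ln(14.43) = 2.6696.
From the ideal rocket equation, v_e = Δv / ln(m₀/m_f) = 4990 / 2.6696 = 1869.2 m/s.
Isp = v_e / g₀ = 1869.2 / 9.81 = 190.5 s.

Isp ≈ 191 s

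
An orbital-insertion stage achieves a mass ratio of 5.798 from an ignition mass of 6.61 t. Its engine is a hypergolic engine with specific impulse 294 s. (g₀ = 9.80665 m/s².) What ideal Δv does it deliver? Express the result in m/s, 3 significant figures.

v_e = Isp · g₀ = 294 × 9.80665 = 2883.2 m/s.
From the ideal rocket equation, Δv = v_e · ln(5.798) = 2883.2 × 1.7575 ≈ 5067.2 m/s.

Δv ≈ 5070 m/s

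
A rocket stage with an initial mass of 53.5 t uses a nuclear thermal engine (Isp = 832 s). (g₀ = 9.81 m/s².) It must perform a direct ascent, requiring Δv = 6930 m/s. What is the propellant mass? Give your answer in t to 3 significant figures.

propellant mass ≈ 30.6 t

v_e = Isp · g₀ = 832 × 9.81 = 8161.9 m/s.
Rocket equation: m₀/m_f = exp(Δv / v_e) = exp(6930 / 8161.9) = exp(0.8491) = 2.3375.
m_f = 53.5 / 2.3375 = 22.8877 t, so propellant = m₀ − m_f = 53.5 − 22.8877 = 30.6123 t.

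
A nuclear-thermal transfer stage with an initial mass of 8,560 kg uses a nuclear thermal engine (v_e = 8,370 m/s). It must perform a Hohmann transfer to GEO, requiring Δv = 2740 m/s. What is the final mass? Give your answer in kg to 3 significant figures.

By the Tsiolkovsky rocket equation, m₀/m_f = exp(Δv / v_e) = exp(2740 / 8370.0) = exp(0.3274) = 1.3873.
m_f = m₀ / 1.3873 = 8,560 / 1.3873 = 6,170.26 kg.

final mass ≈ 6170 kg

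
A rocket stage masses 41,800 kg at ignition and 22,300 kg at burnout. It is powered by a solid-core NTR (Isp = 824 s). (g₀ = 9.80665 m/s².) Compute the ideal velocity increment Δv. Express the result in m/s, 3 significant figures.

Δv ≈ 5080 m/s

v_e = Isp · g₀ = 824 × 9.80665 = 8080.7 m/s.
Using Δv = v_e ln(m₀/m_f): Δv = v_e · ln(m₀/m_f) = 8080.7 × ln(1.874) = 8080.7 × 0.6283 ≈ 5077.2 m/s.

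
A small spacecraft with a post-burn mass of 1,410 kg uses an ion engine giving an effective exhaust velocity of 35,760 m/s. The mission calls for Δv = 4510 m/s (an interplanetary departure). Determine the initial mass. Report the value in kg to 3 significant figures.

Rocket equation: m₀/m_f = exp(Δv / v_e) = exp(4510 / 35760.0) = exp(0.1261) = 1.1344.
m₀ = m_f × 1.1344 = 1,410 × 1.1344 = 1,599.5 kg.

initial mass ≈ 1600 kg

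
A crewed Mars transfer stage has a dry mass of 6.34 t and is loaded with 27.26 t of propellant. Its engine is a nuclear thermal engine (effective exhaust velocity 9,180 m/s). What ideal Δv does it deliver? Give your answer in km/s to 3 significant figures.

m₀ = m_dry + m_prop = 6.34 + 27.26 = 33.6 t.
From the ideal rocket equation, Δv = v_e · ln(m₀/m_f) = 9180.0 × ln(5.3) = 9180.0 × 1.6676 ≈ 15309.0 m/s.

Δv ≈ 15.3 km/s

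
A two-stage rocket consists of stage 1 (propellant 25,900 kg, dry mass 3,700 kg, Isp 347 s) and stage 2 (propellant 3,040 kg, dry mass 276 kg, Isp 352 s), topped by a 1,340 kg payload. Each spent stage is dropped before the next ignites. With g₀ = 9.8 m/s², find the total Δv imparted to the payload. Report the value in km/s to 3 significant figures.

Δv ≈ 8.45 km/s

Ignition mass of stage 1 = 25,900+3,700 + 3,040+276 + 1,340 = 34,256 kg.
Stage 1: m₀ = 34,256 kg, m_f = 34,256 − 25,900 = 8,356 kg; Δv = 347×9.8×ln(4.1) = 3400.6×1.4109 ≈ 4798 m/s.
Stage 2: m₀ = 4,656 kg, m_f = 4,656 − 3,040 = 1,616 kg; Δv = 352×9.8×ln(2.881) = 3449.6×1.0582 ≈ 3650 m/s.
Total Δv = 4798 + 3650 = 8448 m/s.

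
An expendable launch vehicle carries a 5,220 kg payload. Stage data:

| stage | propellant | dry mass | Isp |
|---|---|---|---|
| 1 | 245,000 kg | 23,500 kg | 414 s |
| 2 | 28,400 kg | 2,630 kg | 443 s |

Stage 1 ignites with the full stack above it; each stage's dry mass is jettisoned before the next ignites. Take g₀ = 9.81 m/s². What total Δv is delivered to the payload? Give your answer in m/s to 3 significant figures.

Δv ≈ 13300 m/s

Ignition mass of stage 1 = 245,000+23,500 + 28,400+2,630 + 5,220 = 304,750 kg.
Stage 1: m₀ = 304,750 kg, m_f = 304,750 − 245,000 = 59,750 kg; Δv = 414×9.81×ln(5.1) = 4061.3×1.6293 ≈ 6617 m/s.
Stage 2: m₀ = 36,250 kg, m_f = 36,250 − 28,400 = 7,850 kg; Δv = 443×9.81×ln(4.618) = 4345.8×1.5299 ≈ 6649 m/s.
Total Δv = 6617 + 6649 = 13266 m/s.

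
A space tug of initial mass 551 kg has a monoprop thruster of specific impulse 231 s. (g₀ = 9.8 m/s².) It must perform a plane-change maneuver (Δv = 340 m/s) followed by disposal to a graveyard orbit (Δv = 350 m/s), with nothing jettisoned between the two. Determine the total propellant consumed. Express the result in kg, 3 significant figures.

total propellant consumed ≈ 145 kg

v_e = Isp · g₀ = 231 × 9.8 = 2263.8 m/s.
After the first burn: m = 551 × exp(−340/2263.8) = 551 × 0.86054 = 474.158 kg.
After the second burn: m = 474.158 × exp(−350/2263.8) = 474.158 × 0.85675 = 406.235 kg.
Total propellant = m₀ − m_final = 551 − 406.235 = 144.765 kg.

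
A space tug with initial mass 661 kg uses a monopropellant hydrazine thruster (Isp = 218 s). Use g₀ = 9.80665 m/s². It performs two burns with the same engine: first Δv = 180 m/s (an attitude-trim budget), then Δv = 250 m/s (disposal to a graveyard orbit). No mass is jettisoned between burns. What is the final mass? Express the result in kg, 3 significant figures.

final mass ≈ 541 kg

v_e = Isp · g₀ = 218 × 9.80665 = 2137.8 m/s.
After the first burn: m = 661 × exp(−180/2137.8) = 661 × 0.91925 = 607.624 kg.
After the second burn: m = 607.624 × exp(−250/2137.8) = 607.624 × 0.88964 = 540.567 kg.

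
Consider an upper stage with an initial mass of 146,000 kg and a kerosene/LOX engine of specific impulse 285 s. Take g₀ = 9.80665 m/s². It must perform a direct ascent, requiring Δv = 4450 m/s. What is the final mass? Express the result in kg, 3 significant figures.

v_e = Isp · g₀ = 285 × 9.80665 = 2794.9 m/s.
Rocket equation: m₀/m_f = exp(Δv / v_e) = exp(4450 / 2794.9) = exp(1.5922) = 4.9145.
m_f = m₀ / 4.9145 = 146,000 / 4.9145 = 29,708 kg.

final mass ≈ 29700 kg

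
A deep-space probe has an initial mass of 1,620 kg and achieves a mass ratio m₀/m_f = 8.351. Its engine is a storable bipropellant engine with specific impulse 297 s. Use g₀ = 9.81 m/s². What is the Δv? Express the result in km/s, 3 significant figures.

Δv ≈ 6.18 km/s

v_e = Isp · g₀ = 297 × 9.81 = 2913.6 m/s.
Using Δv = v_e ln(m₀/m_f): Δv = v_e · ln(8.351) = 2913.6 × 2.1224 ≈ 6183.7 m/s.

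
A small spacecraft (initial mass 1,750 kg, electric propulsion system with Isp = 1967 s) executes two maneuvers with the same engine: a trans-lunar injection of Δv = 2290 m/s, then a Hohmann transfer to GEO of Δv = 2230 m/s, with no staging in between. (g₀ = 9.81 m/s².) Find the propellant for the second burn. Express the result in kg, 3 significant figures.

v_e = Isp · g₀ = 1967 × 9.81 = 19296.3 m/s.
After the first burn: m = 1750 × exp(−2290/19296.3) = 1750 × 0.88810 = 1,554.18 kg.
After the second burn: m = 1,554.18 × exp(−2230/19296.3) = 1,554.18 × 0.89086 = 1,384.56 kg.
Second-burn propellant = 1,554.18 − 1,384.56 = 169.62 kg.

propellant for the second burn ≈ 170 kg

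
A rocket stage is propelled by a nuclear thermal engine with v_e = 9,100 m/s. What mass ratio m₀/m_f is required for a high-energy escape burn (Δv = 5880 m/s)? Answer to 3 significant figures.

By the Tsiolkovsky rocket equation, m₀/m_f = exp(Δv / v_e) = exp(5880 / 9100.0) = exp(0.6462) = 1.9082.

mass ratio ≈ 1.91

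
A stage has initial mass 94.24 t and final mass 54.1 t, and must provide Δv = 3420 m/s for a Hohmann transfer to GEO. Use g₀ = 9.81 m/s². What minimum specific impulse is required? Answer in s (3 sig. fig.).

Isp ≈ 628 s

ln(m₀/m_f) = ln(94240/54100) = ln(1.742) = 0.5550.
v_e = Δv / ln(m₀/m_f) = 3420 / 0.5550 = 6162.0 m/s.
Isp = v_e / g₀ = 6162.0 / 9.81 = 628.1 s.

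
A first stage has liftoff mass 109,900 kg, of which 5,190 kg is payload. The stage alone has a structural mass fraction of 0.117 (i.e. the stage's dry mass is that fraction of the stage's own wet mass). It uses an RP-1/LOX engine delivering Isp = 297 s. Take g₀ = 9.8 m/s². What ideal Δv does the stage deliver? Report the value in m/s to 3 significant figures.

Δv ≈ 5360 m/s

Stage wet mass = m₀ − payload = 109,900 − 5,190 = 104,710 kg.
Stage dry mass = ε × stage wet mass = 0.117 × 104,710 = 12,251.1 kg.
Burnout mass m_f = stage dry + payload = 12,251.1 + 5,190 = 17,441.1 kg.
v_e = Isp · g₀ = 297 × 9.8 = 2910.6 m/s.
Δv = v_e · ln(109,900/17,441.1) = 2910.6 × ln(6.301) = 2910.6 × 1.8407 ≈ 5358 m/s.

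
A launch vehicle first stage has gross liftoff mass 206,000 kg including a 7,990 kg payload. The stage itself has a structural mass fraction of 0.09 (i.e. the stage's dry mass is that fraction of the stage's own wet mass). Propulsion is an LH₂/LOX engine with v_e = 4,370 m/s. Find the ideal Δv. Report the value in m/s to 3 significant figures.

Δv ≈ 9080 m/s

Stage wet mass = m₀ − payload = 206,000 − 7,990 = 198,010 kg.
Stage dry mass = ε × stage wet mass = 0.09 × 198,010 = 17,820.9 kg.
Burnout mass m_f = stage dry + payload = 17,820.9 + 7,990 = 25,810.9 kg.
Using Δv = v_e ln(m₀/m_f): Δv = v_e · ln(206,000/25,810.9) = 4370.0 × ln(7.981) = 4370.0 × 2.0771 ≈ 9077 m/s.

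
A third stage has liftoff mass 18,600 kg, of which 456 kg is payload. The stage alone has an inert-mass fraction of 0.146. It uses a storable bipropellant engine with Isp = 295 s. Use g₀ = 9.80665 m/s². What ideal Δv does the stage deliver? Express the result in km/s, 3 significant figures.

Stage wet mass = m₀ − payload = 18,600 − 456 = 18,144 kg.
Stage dry mass = ε × stage wet mass = 0.146 × 18,144 = 2,649.02 kg.
Burnout mass m_f = stage dry + payload = 2,649.02 + 456 = 3,105.02 kg.
v_e = Isp · g₀ = 295 × 9.80665 = 2893.0 m/s.
Rocket equation: Δv = v_e · ln(18,600/3,105.02) = 2893.0 × ln(5.99) = 2893.0 × 1.7901 ≈ 5179 m/s.

Δv ≈ 5.18 km/s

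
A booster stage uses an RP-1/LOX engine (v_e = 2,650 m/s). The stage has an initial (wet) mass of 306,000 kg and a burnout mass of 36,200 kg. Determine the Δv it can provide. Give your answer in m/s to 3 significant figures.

Δv ≈ 5660 m/s

Δv = v_e · ln(m₀/m_f) = 2650.0 × ln(8.453) = 2650.0 × 2.1345 ≈ 5656.5 m/s.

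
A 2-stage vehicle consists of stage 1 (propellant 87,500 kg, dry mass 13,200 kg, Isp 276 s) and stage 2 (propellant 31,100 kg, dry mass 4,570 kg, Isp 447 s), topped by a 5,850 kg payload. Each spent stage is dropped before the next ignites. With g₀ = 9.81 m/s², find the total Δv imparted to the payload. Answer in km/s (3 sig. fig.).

Δv ≈ 8.65 km/s

Ignition mass of stage 1 = 87,500+13,200 + 31,100+4,570 + 5,850 = 142,220 kg.
Stage 1: m₀ = 142,220 kg, m_f = 142,220 − 87,500 = 54,720 kg; Δv = 276×9.81×ln(2.599) = 2707.6×0.9551 ≈ 2586 m/s.
Stage 2: m₀ = 41,520 kg, m_f = 41,520 − 31,100 = 10,420 kg; Δv = 447×9.81×ln(3.985) = 4385.1×1.3824 ≈ 6062 m/s.
Total Δv = 2586 + 6062 = 8648 m/s.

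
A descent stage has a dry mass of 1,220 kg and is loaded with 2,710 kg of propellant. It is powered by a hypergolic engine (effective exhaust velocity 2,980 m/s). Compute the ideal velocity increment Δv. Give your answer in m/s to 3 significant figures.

Δv ≈ 3490 m/s

m₀ = m_dry + m_prop = 1,220 + 2,710 = 3,930 kg.
Rocket equation: Δv = v_e · ln(m₀/m_f) = 2980.0 × ln(3.221) = 2980.0 × 1.1698 ≈ 3486.0 m/s.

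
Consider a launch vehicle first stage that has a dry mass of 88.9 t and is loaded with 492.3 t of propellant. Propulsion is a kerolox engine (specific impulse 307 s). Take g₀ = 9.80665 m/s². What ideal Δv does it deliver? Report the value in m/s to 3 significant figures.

v_e = Isp · g₀ = 307 × 9.80665 = 3010.6 m/s.
m₀ = m_dry + m_prop = 88.9 + 492.3 = 581.2 t.
By the Tsiolkovsky rocket equation, Δv = v_e · ln(m₀/m_f) = 3010.6 × ln(6.538) = 3010.6 × 1.8776 ≈ 5652.7 m/s.

Δv ≈ 5650 m/s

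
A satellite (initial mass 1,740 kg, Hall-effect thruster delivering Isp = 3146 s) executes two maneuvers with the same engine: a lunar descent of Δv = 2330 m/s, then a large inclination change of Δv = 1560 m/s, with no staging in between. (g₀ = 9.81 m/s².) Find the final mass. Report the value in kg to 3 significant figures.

v_e = Isp · g₀ = 3146 × 9.81 = 30862.3 m/s.
After the first burn: m = 1740 × exp(−2330/30862.3) = 1740 × 0.92728 = 1,613.47 kg.
After the second burn: m = 1,613.47 × exp(−1560/30862.3) = 1,613.47 × 0.95071 = 1,533.94 kg.

final mass ≈ 1530 kg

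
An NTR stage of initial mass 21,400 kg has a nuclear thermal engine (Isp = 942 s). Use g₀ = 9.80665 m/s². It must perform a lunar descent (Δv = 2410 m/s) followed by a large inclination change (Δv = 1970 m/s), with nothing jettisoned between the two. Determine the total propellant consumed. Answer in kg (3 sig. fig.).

v_e = Isp · g₀ = 942 × 9.80665 = 9237.9 m/s.
After the first burn: m = 21400 × exp(−2410/9237.9) = 21400 × 0.77037 = 16,485.9 kg.
After the second burn: m = 16,485.9 × exp(−1970/9237.9) = 16,485.9 × 0.80795 = 13,319.8 kg.
Total propellant = m₀ − m_final = 21400 − 13,319.8 = 8,080.2 kg.

total propellant consumed ≈ 8080 kg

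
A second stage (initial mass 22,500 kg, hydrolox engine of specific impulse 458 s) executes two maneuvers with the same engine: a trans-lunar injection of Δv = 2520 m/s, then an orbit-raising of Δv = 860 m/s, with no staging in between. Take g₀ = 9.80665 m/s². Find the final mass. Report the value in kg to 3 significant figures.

final mass ≈ 10600 kg

v_e = Isp · g₀ = 458 × 9.80665 = 4491.4 m/s.
After the first burn: m = 22500 × exp(−2520/4491.4) = 22500 × 0.57060 = 12,838.5 kg.
After the second burn: m = 12,838.5 × exp(−860/4491.4) = 12,838.5 × 0.82574 = 10,601.3 kg.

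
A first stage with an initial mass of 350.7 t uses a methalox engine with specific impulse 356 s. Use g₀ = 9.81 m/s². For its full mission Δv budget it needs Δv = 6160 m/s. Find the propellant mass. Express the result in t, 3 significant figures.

v_e = Isp · g₀ = 356 × 9.81 = 3492.4 m/s.
Using Δv = v_e ln(m₀/m_f): m₀/m_f = exp(Δv / v_e) = exp(6160 / 3492.4) = exp(1.7639) = 5.8349.
m_f = 350.7 / 5.8349 = 60.1039 t, so propellant = m₀ − m_f = 350.7 − 60.1039 = 290.5961 t.

propellant mass ≈ 291 t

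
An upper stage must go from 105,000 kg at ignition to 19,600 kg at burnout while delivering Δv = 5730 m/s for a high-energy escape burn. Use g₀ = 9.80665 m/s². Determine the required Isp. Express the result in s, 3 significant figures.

Isp ≈ 348 s

ln(m₀/m_f) = ln(105000/19600) = ln(5.357) = 1.6784.
From the ideal rocket equation, v_e = Δv / ln(m₀/m_f) = 5730 / 1.6784 = 3413.9 m/s.
Isp = v_e / g₀ = 3413.9 / 9.80665 = 348.1 s.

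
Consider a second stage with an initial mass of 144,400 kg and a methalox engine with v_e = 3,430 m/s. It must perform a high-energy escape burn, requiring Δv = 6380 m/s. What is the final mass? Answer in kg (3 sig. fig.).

Rocket equation: m₀/m_f = exp(Δv / v_e) = exp(6380 / 3430.0) = exp(1.8601) = 6.4241.
m_f = m₀ / 6.4241 = 144,400 / 6.4241 = 22,477.9 kg.

final mass ≈ 22500 kg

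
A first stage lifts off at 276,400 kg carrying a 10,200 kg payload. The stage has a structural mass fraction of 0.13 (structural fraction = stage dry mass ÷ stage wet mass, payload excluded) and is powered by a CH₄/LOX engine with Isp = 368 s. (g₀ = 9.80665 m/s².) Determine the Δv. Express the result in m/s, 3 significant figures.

Δv ≈ 6570 m/s

Stage wet mass = m₀ − payload = 276,400 − 10,200 = 266,200 kg.
Stage dry mass = ε × stage wet mass = 0.13 × 266,200 = 34,606 kg.
Burnout mass m_f = stage dry + payload = 34,606 + 10,200 = 44,806 kg.
v_e = Isp · g₀ = 368 × 9.80665 = 3608.8 m/s.
By the Tsiolkovsky rocket equation, Δv = v_e · ln(276,400/44,806) = 3608.8 × ln(6.169) = 3608.8 × 1.8195 ≈ 6566 m/s.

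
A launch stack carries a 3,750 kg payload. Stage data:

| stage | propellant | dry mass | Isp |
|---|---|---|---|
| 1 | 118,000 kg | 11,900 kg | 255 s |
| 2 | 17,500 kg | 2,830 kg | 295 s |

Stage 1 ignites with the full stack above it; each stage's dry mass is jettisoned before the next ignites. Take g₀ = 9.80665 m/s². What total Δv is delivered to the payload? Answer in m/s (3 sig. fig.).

Ignition mass of stage 1 = 118,000+11,900 + 17,500+2,830 + 3,750 = 153,980 kg.
Stage 1: m₀ = 153,980 kg, m_f = 153,980 − 118,000 = 35,980 kg; Δv = 255×9.80665×ln(4.28) = 2500.7×1.4539 ≈ 3636 m/s.
Stage 2: m₀ = 24,080 kg, m_f = 24,080 − 17,500 = 6,580 kg; Δv = 295×9.80665×ln(3.66) = 2893.0×1.2973 ≈ 3753 m/s.
Total Δv = 3636 + 3753 = 7389 m/s.

Δv ≈ 7390 m/s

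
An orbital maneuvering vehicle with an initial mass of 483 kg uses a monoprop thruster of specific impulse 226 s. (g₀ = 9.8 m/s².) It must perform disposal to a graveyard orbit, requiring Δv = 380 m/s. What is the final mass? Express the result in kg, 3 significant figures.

final mass ≈ 407 kg

v_e = Isp · g₀ = 226 × 9.8 = 2214.8 m/s.
Rocket equation: m₀/m_f = exp(Δv / v_e) = exp(380 / 2214.8) = exp(0.1716) = 1.1872.
m_f = m₀ / 1.1872 = 483 / 1.1872 = 406.84 kg.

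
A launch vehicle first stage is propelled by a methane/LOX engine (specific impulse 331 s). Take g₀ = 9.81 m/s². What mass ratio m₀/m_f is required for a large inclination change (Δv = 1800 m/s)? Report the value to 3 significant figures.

v_e = Isp · g₀ = 331 × 9.81 = 3247.1 m/s.
Using Δv = v_e ln(m₀/m_f): m₀/m_f = exp(Δv / v_e) = exp(1800 / 3247.1) = exp(0.5543) = 1.7408.

mass ratio ≈ 1.74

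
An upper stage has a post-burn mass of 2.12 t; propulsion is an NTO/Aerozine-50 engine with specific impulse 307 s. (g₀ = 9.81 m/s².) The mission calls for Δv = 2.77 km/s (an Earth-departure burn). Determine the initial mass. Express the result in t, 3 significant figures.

initial mass ≈ 5.32 t

v_e = Isp · g₀ = 307 × 9.81 = 3011.7 m/s.
By the Tsiolkovsky rocket equation, m₀/m_f = exp(Δv / v_e) = exp(2770 / 3011.7) = exp(0.9198) = 2.5087.
m₀ = m_f × 2.5087 = 2.12 × 2.5087 = 5.31844 t.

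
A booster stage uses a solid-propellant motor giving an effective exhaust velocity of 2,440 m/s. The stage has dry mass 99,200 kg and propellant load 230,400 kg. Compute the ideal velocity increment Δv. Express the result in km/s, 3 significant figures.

m₀ = m_dry + m_prop = 99,200 + 230,400 = 329,600 kg.
Rocket equation: Δv = v_e · ln(m₀/m_f) = 2440.0 × ln(3.323) = 2440.0 × 1.2007 ≈ 2929.8 m/s.

Δv ≈ 2.93 km/s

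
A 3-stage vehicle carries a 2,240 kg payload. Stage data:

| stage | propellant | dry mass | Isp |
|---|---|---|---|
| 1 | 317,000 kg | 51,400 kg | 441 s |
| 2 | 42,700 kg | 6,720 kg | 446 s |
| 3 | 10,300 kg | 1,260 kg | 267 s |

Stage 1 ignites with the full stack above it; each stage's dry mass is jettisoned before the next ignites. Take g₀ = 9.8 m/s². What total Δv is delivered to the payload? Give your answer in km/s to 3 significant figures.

Ignition mass of stage 1 = 317,000+51,400 + 42,700+6,720 + 10,300+1,260 + 2,240 = 431,620 kg.
Stage 1: m₀ = 431,620 kg, m_f = 431,620 − 317,000 = 114,620 kg; Δv = 441×9.8×ln(3.766) = 4321.8×1.3259 ≈ 5730 m/s.
Stage 2: m₀ = 63,220 kg, m_f = 63,220 − 42,700 = 20,520 kg; Δv = 446×9.8×ln(3.081) = 4370.8×1.1252 ≈ 4918 m/s.
Stage 3: m₀ = 13,800 kg, m_f = 13,800 − 10,300 = 3,500 kg; Δv = 267×9.8×ln(3.943) = 2616.6×1.3719 ≈ 3590 m/s.
Total Δv = 5730 + 4918 + 3590 = 14238 m/s.

Δv ≈ 14.2 km/s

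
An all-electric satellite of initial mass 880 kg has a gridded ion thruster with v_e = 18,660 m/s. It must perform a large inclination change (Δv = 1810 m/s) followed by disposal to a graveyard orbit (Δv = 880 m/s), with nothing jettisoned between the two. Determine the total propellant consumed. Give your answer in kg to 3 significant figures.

After the first burn: m = 880 × exp(−1810/18660.0) = 880 × 0.90756 = 798.653 kg.
After the second burn: m = 798.653 × exp(−880/18660.0) = 798.653 × 0.95394 = 761.867 kg.
Total propellant = m₀ − m_final = 880 − 761.867 = 118.133 kg.

total propellant consumed ≈ 118 kg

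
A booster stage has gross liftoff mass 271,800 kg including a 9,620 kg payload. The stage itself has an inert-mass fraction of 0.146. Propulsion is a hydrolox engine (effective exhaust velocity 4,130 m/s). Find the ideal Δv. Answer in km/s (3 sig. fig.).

Δv ≈ 7.17 km/s

Stage wet mass = m₀ − payload = 271,800 − 9,620 = 262,180 kg.
Stage dry mass = ε × stage wet mass = 0.146 × 262,180 = 38,278.3 kg.
Burnout mass m_f = stage dry + payload = 38,278.3 + 9,620 = 47,898.3 kg.
By the Tsiolkovsky rocket equation, Δv = v_e · ln(271,800/47,898.3) = 4130.0 × ln(5.675) = 4130.0 × 1.7360 ≈ 7170 m/s.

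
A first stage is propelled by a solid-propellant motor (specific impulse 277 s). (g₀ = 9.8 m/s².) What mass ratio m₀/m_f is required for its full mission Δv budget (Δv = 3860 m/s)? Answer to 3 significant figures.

v_e = Isp · g₀ = 277 × 9.8 = 2714.6 m/s.
By the Tsiolkovsky rocket equation, m₀/m_f = exp(Δv / v_e) = exp(3860 / 2714.6) = exp(1.4219) = 4.1452.

mass ratio ≈ 4.15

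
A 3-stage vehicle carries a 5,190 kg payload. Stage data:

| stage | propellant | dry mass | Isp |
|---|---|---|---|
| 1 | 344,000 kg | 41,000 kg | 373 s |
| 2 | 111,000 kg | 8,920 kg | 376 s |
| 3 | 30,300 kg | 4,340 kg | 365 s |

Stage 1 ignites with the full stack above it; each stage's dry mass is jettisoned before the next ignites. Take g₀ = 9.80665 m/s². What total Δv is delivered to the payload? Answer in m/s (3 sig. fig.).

Δv ≈ 13100 m/s

Ignition mass of stage 1 = 344,000+41,000 + 111,000+8,920 + 30,300+4,340 + 5,190 = 544,750 kg.
Stage 1: m₀ = 544,750 kg, m_f = 544,750 − 344,000 = 200,750 kg; Δv = 373×9.80665×ln(2.714) = 3657.9×0.9983 ≈ 3652 m/s.
Stage 2: m₀ = 159,750 kg, m_f = 159,750 − 111,000 = 48,750 kg; Δv = 376×9.80665×ln(3.277) = 3687.3×1.1869 ≈ 4376 m/s.
Stage 3: m₀ = 39,830 kg, m_f = 39,830 − 30,300 = 9,530 kg; Δv = 365×9.80665×ln(4.179) = 3579.4×1.4302 ≈ 5119 m/s.
Total Δv = 3652 + 4376 + 5119 = 13147 m/s.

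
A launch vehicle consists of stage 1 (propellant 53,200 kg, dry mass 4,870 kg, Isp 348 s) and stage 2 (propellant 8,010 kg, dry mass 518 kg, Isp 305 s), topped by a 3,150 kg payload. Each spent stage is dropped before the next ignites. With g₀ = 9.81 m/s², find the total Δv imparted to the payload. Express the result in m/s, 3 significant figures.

Δv ≈ 8380 m/s

Ignition mass of stage 1 = 53,200+4,870 + 8,010+518 + 3,150 = 69,748 kg.
Stage 1: m₀ = 69,748 kg, m_f = 69,748 − 53,200 = 16,548 kg; Δv = 348×9.81×ln(4.215) = 3413.9×1.4386 ≈ 4911 m/s.
Stage 2: m₀ = 11,678 kg, m_f = 11,678 − 8,010 = 3,668 kg; Δv = 305×9.81×ln(3.184) = 2992.1×1.1581 ≈ 3465 m/s.
Total Δv = 4911 + 3465 = 8376 m/s.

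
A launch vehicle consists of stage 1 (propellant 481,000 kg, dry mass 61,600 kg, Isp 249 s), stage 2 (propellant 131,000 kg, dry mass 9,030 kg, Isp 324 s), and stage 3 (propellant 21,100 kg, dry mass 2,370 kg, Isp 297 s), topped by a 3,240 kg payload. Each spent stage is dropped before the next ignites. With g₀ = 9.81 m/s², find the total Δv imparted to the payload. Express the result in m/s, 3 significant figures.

Ignition mass of stage 1 = 481,000+61,600 + 131,000+9,030 + 21,100+2,370 + 3,240 = 709,340 kg.
Stage 1: m₀ = 709,340 kg, m_f = 709,340 − 481,000 = 228,340 kg; Δv = 249×9.81×ln(3.107) = 2442.7×1.1335 ≈ 2769 m/s.
Stage 2: m₀ = 166,740 kg, m_f = 166,740 − 131,000 = 35,740 kg; Δv = 324×9.81×ln(4.665) = 3178.4×1.5402 ≈ 4895 m/s.
Stage 3: m₀ = 26,710 kg, m_f = 26,710 − 21,100 = 5,610 kg; Δv = 297×9.81×ln(4.761) = 2913.6×1.5605 ≈ 4547 m/s.
Total Δv = 2769 + 4895 + 4547 = 12211 m/s.

Δv ≈ 12200 m/s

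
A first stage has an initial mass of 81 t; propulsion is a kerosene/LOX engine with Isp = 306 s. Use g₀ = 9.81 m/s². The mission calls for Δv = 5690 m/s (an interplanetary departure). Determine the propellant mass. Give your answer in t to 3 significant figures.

v_e = Isp · g₀ = 306 × 9.81 = 3001.9 m/s.
m₀/m_f = exp(Δv / v_e) = exp(5690 / 3001.9) = exp(1.8955) = 6.6558.
m_f = 81 / 6.6558 = 12.1698 t, so propellant = m₀ − m_f = 81 − 12.1698 = 68.8302 t.

propellant mass ≈ 68.8 t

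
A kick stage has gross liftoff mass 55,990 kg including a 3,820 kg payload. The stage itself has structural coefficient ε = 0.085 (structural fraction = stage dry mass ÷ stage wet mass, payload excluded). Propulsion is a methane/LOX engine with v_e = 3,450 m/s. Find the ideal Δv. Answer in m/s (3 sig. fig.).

Stage wet mass = m₀ − payload = 55,990 − 3,820 = 52,170 kg.
Stage dry mass = ε × stage wet mass = 0.085 × 52,170 = 4,434.45 kg.
Burnout mass m_f = stage dry + payload = 4,434.45 + 3,820 = 8,254.45 kg.
From the ideal rocket equation, Δv = v_e · ln(55,990/8,254.45) = 3450.0 × ln(6.783) = 3450.0 × 1.9144 ≈ 6605 m/s.

Δv ≈ 6600 m/s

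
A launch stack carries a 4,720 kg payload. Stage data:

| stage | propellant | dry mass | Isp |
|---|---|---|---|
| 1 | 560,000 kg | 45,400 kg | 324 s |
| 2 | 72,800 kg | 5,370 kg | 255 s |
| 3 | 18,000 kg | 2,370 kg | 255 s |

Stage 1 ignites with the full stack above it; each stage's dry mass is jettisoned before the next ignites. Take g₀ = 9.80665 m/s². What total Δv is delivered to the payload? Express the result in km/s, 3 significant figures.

Ignition mass of stage 1 = 560,000+45,400 + 72,800+5,370 + 18,000+2,370 + 4,720 = 708,660 kg.
Stage 1: m₀ = 708,660 kg, m_f = 708,660 − 560,000 = 148,660 kg; Δv = 324×9.80665×ln(4.767) = 3177.4×1.5617 ≈ 4962 m/s.
Stage 2: m₀ = 103,260 kg, m_f = 103,260 − 72,800 = 30,460 kg; Δv = 255×9.80665×ln(3.39) = 2500.7×1.2208 ≈ 3053 m/s.
Stage 3: m₀ = 25,090 kg, m_f = 25,090 − 18,000 = 7,090 kg; Δv = 255×9.80665×ln(3.539) = 2500.7×1.2638 ≈ 3160 m/s.
Total Δv = 4962 + 3053 + 3160 = 11175 m/s.

Δv ≈ 11.2 km/s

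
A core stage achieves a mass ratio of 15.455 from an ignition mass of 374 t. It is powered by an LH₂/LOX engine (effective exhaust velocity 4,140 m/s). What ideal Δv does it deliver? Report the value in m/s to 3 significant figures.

Δv ≈ 11300 m/s

Δv = v_e · ln(15.455) = 4140.0 × 2.7379 ≈ 11335.0 m/s.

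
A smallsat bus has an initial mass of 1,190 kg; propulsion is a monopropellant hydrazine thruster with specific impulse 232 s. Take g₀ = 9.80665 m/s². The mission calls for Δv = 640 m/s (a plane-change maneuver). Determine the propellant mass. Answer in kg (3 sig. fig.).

propellant mass ≈ 292 kg

v_e = Isp · g₀ = 232 × 9.80665 = 2275.1 m/s.
m₀/m_f = exp(Δv / v_e) = exp(640 / 2275.1) = exp(0.2813) = 1.3249.
m_f = 1,190 / 1.3249 = 898.181 kg, so propellant = m₀ − m_f = 1,190 − 898.181 = 291.819 kg.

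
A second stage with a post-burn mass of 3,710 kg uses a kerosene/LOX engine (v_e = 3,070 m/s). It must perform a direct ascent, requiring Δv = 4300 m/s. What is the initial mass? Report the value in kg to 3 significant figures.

From the ideal rocket equation, m₀/m_f = exp(Δv / v_e) = exp(4300 / 3070.0) = exp(1.4007) = 4.0578.
m₀ = m_f × 4.0578 = 3,710 × 4.0578 = 15,054.4 kg.

initial mass ≈ 15100 kg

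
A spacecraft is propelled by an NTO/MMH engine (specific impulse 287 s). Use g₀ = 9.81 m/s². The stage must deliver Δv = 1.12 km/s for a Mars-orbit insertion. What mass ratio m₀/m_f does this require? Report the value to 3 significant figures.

v_e = Isp · g₀ = 287 × 9.81 = 2815.5 m/s.
By the Tsiolkovsky rocket equation, m₀/m_f = exp(Δv / v_e) = exp(1120 / 2815.5) = exp(0.3978) = 1.4885.

mass ratio ≈ 1.49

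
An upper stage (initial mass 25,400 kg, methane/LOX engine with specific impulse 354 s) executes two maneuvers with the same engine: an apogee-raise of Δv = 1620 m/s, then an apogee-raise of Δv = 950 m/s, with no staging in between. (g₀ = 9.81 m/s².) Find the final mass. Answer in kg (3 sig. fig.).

final mass ≈ 12100 kg

v_e = Isp · g₀ = 354 × 9.81 = 3472.7 m/s.
After the first burn: m = 25400 × exp(−1620/3472.7) = 25400 × 0.62720 = 15,930.9 kg.
After the second burn: m = 15,930.9 × exp(−950/3472.7) = 15,930.9 × 0.76067 = 12,118.2 kg.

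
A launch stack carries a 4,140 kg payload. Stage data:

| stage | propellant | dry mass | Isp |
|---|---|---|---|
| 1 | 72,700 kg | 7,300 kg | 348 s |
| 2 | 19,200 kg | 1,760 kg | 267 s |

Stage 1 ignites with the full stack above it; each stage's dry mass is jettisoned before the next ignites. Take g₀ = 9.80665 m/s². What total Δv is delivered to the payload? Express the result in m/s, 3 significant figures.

Ignition mass of stage 1 = 72,700+7,300 + 19,200+1,760 + 4,140 = 105,100 kg.
Stage 1: m₀ = 105,100 kg, m_f = 105,100 − 72,700 = 32,400 kg; Δv = 348×9.80665×ln(3.244) = 3412.7×1.1768 ≈ 4016 m/s.
Stage 2: m₀ = 25,100 kg, m_f = 25,100 − 19,200 = 5,900 kg; Δv = 267×9.80665×ln(4.254) = 2618.4×1.4479 ≈ 3791 m/s.
Total Δv = 4016 + 3791 = 7807 m/s.

Δv ≈ 7810 m/s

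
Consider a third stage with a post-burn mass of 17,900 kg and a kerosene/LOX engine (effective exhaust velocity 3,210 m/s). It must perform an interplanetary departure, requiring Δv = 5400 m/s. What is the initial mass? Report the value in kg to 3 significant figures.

initial mass ≈ 96300 kg

Using Δv = v_e ln(m₀/m_f): m₀/m_f = exp(Δv / v_e) = exp(5400 / 3210.0) = exp(1.6822) = 5.3776.
m₀ = m_f × 5.3776 = 17,900 × 5.3776 = 96,259 kg.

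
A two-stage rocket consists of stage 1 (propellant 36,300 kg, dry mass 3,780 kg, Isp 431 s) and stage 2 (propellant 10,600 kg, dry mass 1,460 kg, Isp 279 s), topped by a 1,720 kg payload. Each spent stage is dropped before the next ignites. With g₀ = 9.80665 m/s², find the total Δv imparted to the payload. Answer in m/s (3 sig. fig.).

Ignition mass of stage 1 = 36,300+3,780 + 10,600+1,460 + 1,720 = 53,860 kg.
Stage 1: m₀ = 53,860 kg, m_f = 53,860 − 36,300 = 17,560 kg; Δv = 431×9.80665×ln(3.067) = 4226.7×1.1208 ≈ 4737 m/s.
Stage 2: m₀ = 13,780 kg, m_f = 13,780 − 10,600 = 3,180 kg; Δv = 279×9.80665×ln(4.333) = 2736.1×1.4663 ≈ 4012 m/s.
Total Δv = 4737 + 4012 = 8749 m/s.

Δv ≈ 8750 m/s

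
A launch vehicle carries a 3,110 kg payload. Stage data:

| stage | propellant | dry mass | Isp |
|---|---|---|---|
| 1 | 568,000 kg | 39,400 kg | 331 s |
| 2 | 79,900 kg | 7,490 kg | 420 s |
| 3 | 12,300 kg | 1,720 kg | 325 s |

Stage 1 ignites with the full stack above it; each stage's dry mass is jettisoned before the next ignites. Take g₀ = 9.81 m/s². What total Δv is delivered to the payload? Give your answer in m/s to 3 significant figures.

Δv ≈ 15200 m/s

Ignition mass of stage 1 = 568,000+39,400 + 79,900+7,490 + 12,300+1,720 + 3,110 = 711,920 kg.
Stage 1: m₀ = 711,920 kg, m_f = 711,920 − 568,000 = 143,920 kg; Δv = 331×9.81×ln(4.947) = 3247.1×1.5987 ≈ 5191 m/s.
Stage 2: m₀ = 104,520 kg, m_f = 104,520 − 79,900 = 24,620 kg; Δv = 420×9.81×ln(4.245) = 4120.2×1.4458 ≈ 5957 m/s.
Stage 3: m₀ = 17,130 kg, m_f = 17,130 − 12,300 = 4,830 kg; Δv = 325×9.81×ln(3.547) = 3188.2×1.2660 ≈ 4036 m/s.
Total Δv = 5191 + 5957 + 4036 = 15184 m/s.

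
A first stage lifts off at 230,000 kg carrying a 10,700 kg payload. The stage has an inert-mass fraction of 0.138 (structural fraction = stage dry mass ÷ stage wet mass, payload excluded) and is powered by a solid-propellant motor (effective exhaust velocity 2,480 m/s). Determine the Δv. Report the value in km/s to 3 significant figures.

Stage wet mass = m₀ − payload = 230,000 − 10,700 = 219,300 kg.
Stage dry mass = ε × stage wet mass = 0.138 × 219,300 = 30,263.4 kg.
Burnout mass m_f = stage dry + payload = 30,263.4 + 10,700 = 40,963.4 kg.
By the Tsiolkovsky rocket equation, Δv = v_e · ln(230,000/40,963.4) = 2480.0 × ln(5.615) = 2480.0 × 1.7254 ≈ 4279 m/s.

Δv ≈ 4.28 km/s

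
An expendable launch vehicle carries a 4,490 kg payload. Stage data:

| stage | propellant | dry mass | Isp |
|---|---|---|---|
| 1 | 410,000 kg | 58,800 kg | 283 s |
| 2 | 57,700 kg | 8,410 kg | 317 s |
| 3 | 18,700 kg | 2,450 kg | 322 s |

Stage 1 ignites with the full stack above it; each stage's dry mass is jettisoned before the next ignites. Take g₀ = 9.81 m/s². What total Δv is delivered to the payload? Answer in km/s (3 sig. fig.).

Δv ≈ 10.9 km/s

Ignition mass of stage 1 = 410,000+58,800 + 57,700+8,410 + 18,700+2,450 + 4,490 = 560,550 kg.
Stage 1: m₀ = 560,550 kg, m_f = 560,550 − 410,000 = 150,550 kg; Δv = 283×9.81×ln(3.723) = 2776.2×1.3146 ≈ 3650 m/s.
Stage 2: m₀ = 91,750 kg, m_f = 91,750 − 57,700 = 34,050 kg; Δv = 317×9.81×ln(2.695) = 3109.8×0.9912 ≈ 3083 m/s.
Stage 3: m₀ = 25,640 kg, m_f = 25,640 − 18,700 = 6,940 kg; Δv = 322×9.81×ln(3.695) = 3158.8×1.3069 ≈ 4128 m/s.
Total Δv = 3650 + 3083 + 4128 = 10861 m/s.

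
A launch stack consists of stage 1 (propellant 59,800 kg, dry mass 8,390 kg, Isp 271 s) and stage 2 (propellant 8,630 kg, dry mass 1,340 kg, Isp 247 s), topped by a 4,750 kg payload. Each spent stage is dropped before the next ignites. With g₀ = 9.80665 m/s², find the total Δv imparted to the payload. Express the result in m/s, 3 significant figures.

Ignition mass of stage 1 = 59,800+8,390 + 8,630+1,340 + 4,750 = 82,910 kg.
Stage 1: m₀ = 82,910 kg, m_f = 82,910 − 59,800 = 23,110 kg; Δv = 271×9.80665×ln(3.588) = 2657.6×1.2775 ≈ 3395 m/s.
Stage 2: m₀ = 14,720 kg, m_f = 14,720 − 8,630 = 6,090 kg; Δv = 247×9.80665×ln(2.417) = 2422.2×0.8826 ≈ 2138 m/s.
Total Δv = 3395 + 2138 = 5533 m/s.

Δv ≈ 5530 m/s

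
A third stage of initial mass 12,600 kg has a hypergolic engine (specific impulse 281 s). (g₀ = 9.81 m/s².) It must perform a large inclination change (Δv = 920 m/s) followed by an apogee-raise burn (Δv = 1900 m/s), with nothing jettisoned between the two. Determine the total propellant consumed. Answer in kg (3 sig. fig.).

total propellant consumed ≈ 8070 kg

v_e = Isp · g₀ = 281 × 9.81 = 2756.6 m/s.
After the first burn: m = 12600 × exp(−920/2756.6) = 12600 × 0.71624 = 9,024.62 kg.
After the second burn: m = 9,024.62 × exp(−1900/2756.6) = 9,024.62 × 0.50195 = 4,529.91 kg.
Total propellant = m₀ − m_final = 12600 − 4,529.91 = 8,070.09 kg.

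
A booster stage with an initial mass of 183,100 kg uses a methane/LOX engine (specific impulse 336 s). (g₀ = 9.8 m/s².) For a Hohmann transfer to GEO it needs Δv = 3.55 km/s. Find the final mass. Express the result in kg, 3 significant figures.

final mass ≈ 62300 kg

v_e = Isp · g₀ = 336 × 9.8 = 3292.8 m/s.
m₀/m_f = exp(Δv / v_e) = exp(3550 / 3292.8) = exp(1.0781) = 2.9391.
m_f = m₀ / 2.9391 = 183,100 / 2.9391 = 62,298 kg.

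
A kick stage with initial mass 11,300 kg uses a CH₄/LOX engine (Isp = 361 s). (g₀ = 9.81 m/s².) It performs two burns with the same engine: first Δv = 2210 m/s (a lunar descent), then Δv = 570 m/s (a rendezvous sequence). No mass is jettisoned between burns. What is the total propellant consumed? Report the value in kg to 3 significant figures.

v_e = Isp · g₀ = 361 × 9.81 = 3541.4 m/s.
After the first burn: m = 11300 × exp(−2210/3541.4) = 11300 × 0.53577 = 6,054.2 kg.
After the second burn: m = 6,054.2 × exp(−570/3541.4) = 6,054.2 × 0.85133 = 5,154.12 kg.
Total propellant = m₀ − m_final = 11300 − 5,154.12 = 6,145.88 kg.

total propellant consumed ≈ 6150 kg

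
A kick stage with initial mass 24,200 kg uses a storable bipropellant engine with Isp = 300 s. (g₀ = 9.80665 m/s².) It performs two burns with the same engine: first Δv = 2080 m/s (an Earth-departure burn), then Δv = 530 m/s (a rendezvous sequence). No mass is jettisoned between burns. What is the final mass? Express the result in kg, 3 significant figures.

final mass ≈ 9970 kg

v_e = Isp · g₀ = 300 × 9.80665 = 2942.0 m/s.
After the first burn: m = 24200 × exp(−2080/2942.0) = 24200 × 0.49312 = 11,933.5 kg.
After the second burn: m = 11,933.5 × exp(−530/2942.0) = 11,933.5 × 0.83515 = 9,966.26 kg.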